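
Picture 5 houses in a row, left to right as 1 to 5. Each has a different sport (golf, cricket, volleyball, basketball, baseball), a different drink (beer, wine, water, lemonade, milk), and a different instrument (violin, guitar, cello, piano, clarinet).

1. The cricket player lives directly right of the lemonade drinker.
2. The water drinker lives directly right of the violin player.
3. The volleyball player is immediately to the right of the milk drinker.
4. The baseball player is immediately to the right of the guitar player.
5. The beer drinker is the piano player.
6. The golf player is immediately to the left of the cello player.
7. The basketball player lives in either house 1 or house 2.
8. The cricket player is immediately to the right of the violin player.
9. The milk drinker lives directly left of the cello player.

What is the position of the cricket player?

2

The basketball player is narrowed to house 1 or 2; consider each.
Placing it in house 2 leads to a contradiction, so it's in house 1.
The golf player is narrowed to house 2 or 3 or 4; consider each.
Placing it in house 2 and house 3 leads to a contradiction, so it's in house 4.
From clue 6, the cello player must be in house 5.
The milk drinker is in house 4 (clue 9).
Clue 3 places the volleyball player in house 5.
House 5 drink: only wine fits.
The only instrument still possible for house 4 is clarinet.
That leaves piano as the instrument for house 3.
Clue 5: the beer drinker is in house 3.
That leaves lemonade as the drink for house 1.
So house 2 gets water for drink.
By clue 1, the cricket player is in house 2.
The violin player is in house 1 (clue 2).
The only sport still possible for house 3 is baseball.
House 2's instrument must be guitar (nothing else left).
So: house 1 = basketball/lemonade/violin, house 2 = cricket/water/guitar, house 3 = baseball/beer/piano, house 4 = golf/milk/clarinet, house 5 = volleyball/wine/cello.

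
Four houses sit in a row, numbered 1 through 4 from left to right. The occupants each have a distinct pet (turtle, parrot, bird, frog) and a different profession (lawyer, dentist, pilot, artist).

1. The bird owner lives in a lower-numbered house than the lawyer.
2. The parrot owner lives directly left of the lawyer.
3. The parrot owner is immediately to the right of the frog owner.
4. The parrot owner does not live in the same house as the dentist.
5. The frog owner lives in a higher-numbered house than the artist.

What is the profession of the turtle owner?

Clue 5: the frog owner is in house 2.
By clue 5, the artist is in house 1.
That leaves turtle as the pet for house 4.
Clue 2: the lawyer is in house 4.
The only pet still possible for house 1 is bird.
That leaves parrot as the pet for house 3.
So house 2 gets dentist for profession.
House 3's profession must be pilot (nothing else left).
So: house 1 = bird/artist, house 2 = frog/dentist, house 3 = parrot/pilot, house 4 = turtle/lawyer.

lawyer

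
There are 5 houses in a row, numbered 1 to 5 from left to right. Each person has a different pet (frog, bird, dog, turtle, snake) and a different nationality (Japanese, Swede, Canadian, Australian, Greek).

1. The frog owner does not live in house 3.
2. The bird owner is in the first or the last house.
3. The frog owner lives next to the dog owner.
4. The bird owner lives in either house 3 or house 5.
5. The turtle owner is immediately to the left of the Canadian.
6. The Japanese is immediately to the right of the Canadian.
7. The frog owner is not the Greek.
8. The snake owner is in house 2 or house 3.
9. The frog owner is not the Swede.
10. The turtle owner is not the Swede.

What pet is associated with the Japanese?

dog

The bird owner is in house 5 (clue 4).
House 4 pet: only frog fits.
By clue 3, the dog owner is in house 3.
That leaves turtle as the pet for house 1.
House 2's pet must be snake (nothing else left).
By clue 5, the Canadian is in house 2.
Clue 6: the Japanese is in house 3.
The only nationality still possible for house 4 is Australian.
House 1's nationality must be Greek (nothing else left).
The only nationality still possible for house 5 is Swede.
So: house 1 = turtle/Greek, house 2 = snake/Canadian, house 3 = dog/Japanese, house 4 = frog/Australian, house 5 = bird/Swede.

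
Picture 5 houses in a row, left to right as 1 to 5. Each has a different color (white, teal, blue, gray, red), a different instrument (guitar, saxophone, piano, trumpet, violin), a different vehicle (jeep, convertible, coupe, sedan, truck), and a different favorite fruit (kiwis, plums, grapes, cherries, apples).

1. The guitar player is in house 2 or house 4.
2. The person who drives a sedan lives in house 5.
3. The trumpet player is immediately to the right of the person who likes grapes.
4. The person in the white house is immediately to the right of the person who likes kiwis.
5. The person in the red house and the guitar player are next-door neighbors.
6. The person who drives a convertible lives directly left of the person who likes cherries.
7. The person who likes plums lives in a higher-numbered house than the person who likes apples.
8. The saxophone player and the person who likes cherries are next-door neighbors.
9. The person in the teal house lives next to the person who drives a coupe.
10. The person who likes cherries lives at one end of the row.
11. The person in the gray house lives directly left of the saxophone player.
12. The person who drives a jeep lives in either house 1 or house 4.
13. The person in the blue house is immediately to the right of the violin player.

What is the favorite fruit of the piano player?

Clue 2 places the person who drives a sedan in house 5.
Clue 10 places the person who likes cherries in house 5.
By clue 6, the person who drives a convertible is in house 4.
From clue 8, the saxophone player must be in house 4.
Clue 11: the person in the gray house is in house 3.
By clue 5, the person in the red house is in house 1.
The only color still possible for house 5 is white.
House 2's instrument must be guitar (nothing else left).
House 1 vehicle: only jeep fits.
By clue 4, the person who likes kiwis is in house 4.
Clue 9: the person who drives a coupe is in house 3.
That leaves truck as the vehicle for house 2.
The only favorite fruit still possible for house 1 is apples.
House 2 favorite fruit: only grapes fits.
House 3 favorite fruit: only plums fits.
The trumpet player is in house 3 (clue 3).
House 1's instrument must be violin (nothing else left).
So house 5 gets piano for instrument.
By clue 13, the person in the blue house is in house 2.
House 4 color: only teal fits.
So: house 1 = red/violin/jeep/apples, house 2 = blue/guitar/truck/grapes, house 3 = gray/trumpet/coupe/plums, house 4 = teal/saxophone/convertible/kiwis, house 5 = white/piano/sedan/cherries.

cherries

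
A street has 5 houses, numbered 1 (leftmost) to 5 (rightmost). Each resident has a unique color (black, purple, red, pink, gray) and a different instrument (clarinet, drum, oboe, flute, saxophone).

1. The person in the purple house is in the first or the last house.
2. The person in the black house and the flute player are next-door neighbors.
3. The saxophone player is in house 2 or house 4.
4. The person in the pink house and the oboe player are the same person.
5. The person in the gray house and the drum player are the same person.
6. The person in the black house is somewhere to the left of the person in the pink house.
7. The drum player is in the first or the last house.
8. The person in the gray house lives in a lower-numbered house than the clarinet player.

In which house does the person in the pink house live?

4

By clue 5, the person in the gray house is in house 1.
By clue 5, the drum player is in house 1.
The only color still possible for house 5 is purple.
The only instrument still possible for house 5 is clarinet.
The person in the black house is narrowed to house 2 or 3; consider each.
Placing it in house 3 leads to a contradiction, so it's in house 2.
Clue 2 places the flute player in house 3.
The only instrument still possible for house 2 is saxophone.
House 4's instrument must be oboe (nothing else left).
Clue 4 places the person in the pink house in house 4.
So house 3 gets red for color.
So: house 1 = gray/drum, house 2 = black/saxophone, house 3 = red/flute, house 4 = pink/oboe, house 5 = purple/clarinet.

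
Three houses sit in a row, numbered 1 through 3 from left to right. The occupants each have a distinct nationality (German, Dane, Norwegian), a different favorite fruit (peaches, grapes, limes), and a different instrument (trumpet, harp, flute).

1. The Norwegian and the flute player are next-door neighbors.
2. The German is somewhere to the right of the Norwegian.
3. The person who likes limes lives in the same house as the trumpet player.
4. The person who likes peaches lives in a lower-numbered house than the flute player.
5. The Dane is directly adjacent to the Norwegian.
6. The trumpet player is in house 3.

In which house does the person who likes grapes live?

2

From clue 6, the trumpet player must be in house 3.
The only instrument still possible for house 1 is harp.
That leaves flute as the instrument for house 2.
From clue 1, the Norwegian must be in house 1.
Clue 3 places the person who likes limes in house 3.
By clue 4, the person who likes peaches is in house 1.
Clue 5 places the Dane in house 2.
The only nationality still possible for house 3 is German.
That leaves grapes as the favorite fruit for house 2.
So: house 1 = Norwegian/peaches/harp, house 2 = Dane/grapes/flute, house 3 = German/limes/trumpet.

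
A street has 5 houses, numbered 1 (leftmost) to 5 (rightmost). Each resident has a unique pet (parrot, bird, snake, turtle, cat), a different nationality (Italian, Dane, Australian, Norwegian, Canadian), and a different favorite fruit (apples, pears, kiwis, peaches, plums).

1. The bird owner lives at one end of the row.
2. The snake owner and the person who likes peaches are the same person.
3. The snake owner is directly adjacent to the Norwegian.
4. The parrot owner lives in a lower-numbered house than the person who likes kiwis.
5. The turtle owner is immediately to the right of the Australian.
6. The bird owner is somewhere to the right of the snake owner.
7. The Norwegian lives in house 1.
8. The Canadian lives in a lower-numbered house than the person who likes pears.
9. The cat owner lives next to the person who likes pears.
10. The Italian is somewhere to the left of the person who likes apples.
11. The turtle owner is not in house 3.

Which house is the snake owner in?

Clue 6 places the bird owner in house 5.
Clue 7: the Norwegian is in house 1.
House 5 nationality: only Dane fits.
By clue 3, the snake owner is in house 2.
Clue 5 places the turtle owner in house 4.
The Australian is in house 3 (clue 5).
House 1's pet must be parrot (nothing else left).
House 3's pet must be cat (nothing else left).
By clue 2, the person who likes peaches is in house 2.
Clue 9: the person who likes pears is in house 4.
The only favorite fruit still possible for house 1 is plums.
The Canadian is in house 2 (clue 8).
House 4 nationality: only Italian fits.
From clue 10, the person who likes apples must be in house 5.
That leaves kiwis as the favorite fruit for house 3.
So: house 1 = parrot/Norwegian/plums, house 2 = snake/Canadian/peaches, house 3 = cat/Australian/kiwis, house 4 = turtle/Italian/pears, house 5 = bird/Dane/apples.

2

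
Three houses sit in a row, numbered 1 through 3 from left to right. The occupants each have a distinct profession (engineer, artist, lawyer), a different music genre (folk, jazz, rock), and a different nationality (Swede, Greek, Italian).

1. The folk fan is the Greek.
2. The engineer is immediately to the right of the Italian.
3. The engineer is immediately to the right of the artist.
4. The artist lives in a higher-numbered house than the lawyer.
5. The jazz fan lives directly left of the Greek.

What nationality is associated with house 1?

From clue 4, the artist must be in house 2.
From clue 4, the lawyer must be in house 1.
House 3's profession must be engineer (nothing else left).
Clue 2: the Italian is in house 2.
That leaves Swede as the nationality for house 1.
House 3's nationality must be Greek (nothing else left).
Clue 1 places the folk fan in house 3.
By clue 5, the jazz fan is in house 2.
That leaves rock as the music genre for house 1.
So: house 1 = lawyer/rock/Swede, house 2 = artist/jazz/Italian, house 3 = engineer/folk/Greek.

Swede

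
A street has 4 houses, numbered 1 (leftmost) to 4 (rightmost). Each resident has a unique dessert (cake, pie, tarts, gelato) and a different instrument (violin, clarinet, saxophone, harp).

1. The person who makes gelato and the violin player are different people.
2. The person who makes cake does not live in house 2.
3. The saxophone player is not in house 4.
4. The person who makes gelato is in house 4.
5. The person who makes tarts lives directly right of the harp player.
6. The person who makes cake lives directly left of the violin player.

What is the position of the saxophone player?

3

The person who makes gelato is in house 4 (clue 4).
From clue 1, the violin player must be in house 2.
Clue 6 places the person who makes cake in house 1.
House 1 instrument: only harp fits.
House 4's instrument must be clarinet (nothing else left).
Clue 5: the person who makes tarts is in house 2.
House 3 dessert: only pie fits.
That leaves saxophone as the instrument for house 3.
So: house 1 = cake/harp, house 2 = tarts/violin, house 3 = pie/saxophone, house 4 = gelato/clarinet.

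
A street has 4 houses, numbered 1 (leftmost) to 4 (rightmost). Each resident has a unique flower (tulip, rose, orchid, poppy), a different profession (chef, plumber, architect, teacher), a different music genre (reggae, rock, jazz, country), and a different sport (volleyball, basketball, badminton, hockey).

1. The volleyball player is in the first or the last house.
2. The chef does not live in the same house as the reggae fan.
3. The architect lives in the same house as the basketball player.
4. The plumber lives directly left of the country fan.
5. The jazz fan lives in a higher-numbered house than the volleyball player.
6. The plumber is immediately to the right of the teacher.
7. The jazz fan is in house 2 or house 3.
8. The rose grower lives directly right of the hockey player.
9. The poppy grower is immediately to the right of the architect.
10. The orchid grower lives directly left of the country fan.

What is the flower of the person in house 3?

Clue 5: the volleyball player is in house 1.
So house 4 gets chef for profession.
House 1 flower: only tulip fits.
So house 2 gets orchid for flower.
House 1's profession must be teacher (nothing else left).
House 4 sport: only badminton fits.
Clue 6 places the plumber in house 2.
Clue 10 places the country fan in house 3.
That leaves architect as the profession for house 3.
House 4 music genre: only rock fits.
By clue 3, the basketball player is in house 3.
From clue 9, the poppy grower must be in house 4.
The only flower still possible for house 3 is rose.
That leaves reggae as the music genre for house 1.
The only music genre still possible for house 2 is jazz.
So house 2 gets hockey for sport.
So: house 1 = tulip/teacher/reggae/volleyball, house 2 = orchid/plumber/jazz/hockey, house 3 = rose/architect/country/basketball, house 4 = poppy/chef/rock/badminton.

rose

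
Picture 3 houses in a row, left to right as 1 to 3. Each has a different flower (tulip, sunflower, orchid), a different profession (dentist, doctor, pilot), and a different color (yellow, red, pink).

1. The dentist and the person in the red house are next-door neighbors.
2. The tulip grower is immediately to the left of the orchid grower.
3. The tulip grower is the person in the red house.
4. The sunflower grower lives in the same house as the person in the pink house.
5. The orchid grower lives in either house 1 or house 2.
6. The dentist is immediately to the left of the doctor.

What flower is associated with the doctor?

sunflower

Clue 5 places the orchid grower in house 2.
That leaves sunflower as the flower for house 3.
From clue 3, the person in the red house must be in house 1.
By clue 4, the person in the pink house is in house 3.
That leaves tulip as the flower for house 1.
House 2 color: only yellow fits.
Clue 1 places the dentist in house 2.
From clue 6, the doctor must be in house 3.
So house 1 gets pilot for profession.
So: house 1 = tulip/pilot/red, house 2 = orchid/dentist/yellow, house 3 = sunflower/doctor/pink.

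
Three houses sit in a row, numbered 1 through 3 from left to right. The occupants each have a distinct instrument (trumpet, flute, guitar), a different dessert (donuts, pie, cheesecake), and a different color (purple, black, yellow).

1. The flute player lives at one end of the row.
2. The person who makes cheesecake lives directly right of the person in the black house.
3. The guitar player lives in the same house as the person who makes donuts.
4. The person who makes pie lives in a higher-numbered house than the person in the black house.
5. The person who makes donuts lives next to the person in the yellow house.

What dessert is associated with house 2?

cheesecake

That leaves donuts as the dessert for house 1.
Clue 3 places the guitar player in house 1.
The person in the yellow house is in house 2 (clue 5).
House 2's instrument must be trumpet (nothing else left).
That leaves flute as the instrument for house 3.
House 3 color: only purple fits.
From clue 2, the person who makes cheesecake must be in house 2.
House 3 dessert: only pie fits.
House 1's color must be black (nothing else left).
So: house 1 = guitar/donuts/black, house 2 = trumpet/cheesecake/yellow, house 3 = flute/pie/purple.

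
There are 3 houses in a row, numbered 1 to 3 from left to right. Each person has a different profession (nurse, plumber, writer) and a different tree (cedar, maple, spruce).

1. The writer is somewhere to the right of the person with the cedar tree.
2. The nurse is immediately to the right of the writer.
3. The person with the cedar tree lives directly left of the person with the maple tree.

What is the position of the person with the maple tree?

The nurse is in house 3 (clue 2).
Clue 2 places the writer in house 2.
The only profession still possible for house 1 is plumber.
Clue 1 places the person with the cedar tree in house 1.
The person with the maple tree is in house 2 (clue 3).
The only tree still possible for house 3 is spruce.
So: house 1 = plumber/cedar, house 2 = writer/maple, house 3 = nurse/spruce.

2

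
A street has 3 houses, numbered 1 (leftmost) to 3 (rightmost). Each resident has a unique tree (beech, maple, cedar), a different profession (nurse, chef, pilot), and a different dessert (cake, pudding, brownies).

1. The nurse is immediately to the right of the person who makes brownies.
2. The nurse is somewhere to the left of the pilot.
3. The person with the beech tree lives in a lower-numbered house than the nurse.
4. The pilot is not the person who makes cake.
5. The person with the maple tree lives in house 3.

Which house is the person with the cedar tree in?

2

Clue 2: the nurse is in house 2.
Clue 2: the pilot is in house 3.
By clue 3, the person with the beech tree is in house 1.
Clue 5 places the person with the maple tree in house 3.
So house 2 gets cedar for tree.
So house 1 gets chef for profession.
That leaves pudding as the dessert for house 3.
Clue 1 places the person who makes brownies in house 1.
So house 2 gets cake for dessert.
So: house 1 = beech/chef/brownies, house 2 = cedar/nurse/cake, house 3 = maple/pilot/pudding.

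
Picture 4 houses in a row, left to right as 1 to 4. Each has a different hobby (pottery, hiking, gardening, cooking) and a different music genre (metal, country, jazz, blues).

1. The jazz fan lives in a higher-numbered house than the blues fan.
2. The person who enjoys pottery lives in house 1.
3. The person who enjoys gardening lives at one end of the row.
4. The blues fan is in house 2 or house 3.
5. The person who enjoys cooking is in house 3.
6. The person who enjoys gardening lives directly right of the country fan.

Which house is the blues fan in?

From clue 2, the person who enjoys pottery must be in house 1.
By clue 5, the person who enjoys cooking is in house 3.
The person who enjoys gardening is in house 4 (clue 6).
Clue 6: the country fan is in house 3.
That leaves hiking as the hobby for house 2.
House 1 music genre: only metal fits.
That leaves blues as the music genre for house 2.
So house 4 gets jazz for music genre.
So: house 1 = pottery/metal, house 2 = hiking/blues, house 3 = cooking/country, house 4 = gardening/jazz.

2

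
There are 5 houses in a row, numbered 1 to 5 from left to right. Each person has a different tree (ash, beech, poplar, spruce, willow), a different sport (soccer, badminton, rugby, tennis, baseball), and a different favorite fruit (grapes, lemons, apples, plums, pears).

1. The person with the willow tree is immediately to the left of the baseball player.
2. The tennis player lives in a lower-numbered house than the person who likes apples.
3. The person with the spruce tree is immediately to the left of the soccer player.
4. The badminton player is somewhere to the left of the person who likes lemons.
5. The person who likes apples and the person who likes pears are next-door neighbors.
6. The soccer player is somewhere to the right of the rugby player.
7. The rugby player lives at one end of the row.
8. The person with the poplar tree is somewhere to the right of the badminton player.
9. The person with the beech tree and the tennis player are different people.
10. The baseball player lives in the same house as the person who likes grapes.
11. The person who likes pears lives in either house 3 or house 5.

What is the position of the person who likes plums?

1

Clue 7 places the rugby player in house 1.
House 1's favorite fruit must be plums (nothing else left).
Clue 5: the person who likes apples is in house 4.
So house 2 gets grapes for favorite fruit.
From clue 10, the baseball player must be in house 2.
House 5's sport must be soccer (nothing else left).
Clue 1 places the person with the willow tree in house 1.
The person with the spruce tree is in house 4 (clue 3).
Clue 4: the person who likes lemons is in house 5.
That leaves ash as the tree for house 3.
So house 3 gets tennis for sport.
House 4 sport: only badminton fits.
So house 3 gets pears for favorite fruit.
The only tree still possible for house 2 is beech.
The only tree still possible for house 5 is poplar.
So: house 1 = willow/rugby/plums, house 2 = beech/baseball/grapes, house 3 = ash/tennis/pears, house 4 = spruce/badminton/apples, house 5 = poplar/soccer/lemons.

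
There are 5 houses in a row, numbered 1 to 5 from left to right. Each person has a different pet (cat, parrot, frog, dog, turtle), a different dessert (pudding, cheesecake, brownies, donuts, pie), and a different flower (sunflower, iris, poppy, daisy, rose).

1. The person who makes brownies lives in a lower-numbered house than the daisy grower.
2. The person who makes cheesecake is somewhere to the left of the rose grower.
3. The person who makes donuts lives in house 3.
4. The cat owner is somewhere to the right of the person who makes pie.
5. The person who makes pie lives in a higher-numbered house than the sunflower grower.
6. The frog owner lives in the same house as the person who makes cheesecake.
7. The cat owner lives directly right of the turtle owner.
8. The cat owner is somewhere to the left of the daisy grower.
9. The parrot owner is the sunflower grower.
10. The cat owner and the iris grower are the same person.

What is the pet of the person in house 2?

Clue 3 places the person who makes donuts in house 3.
That leaves dog as the pet for house 5.
House 5's dessert must be pudding (nothing else left).
By clue 4, the person who makes pie is in house 2.
The sunflower grower is in house 1 (clue 5).
Clue 9 places the parrot owner in house 1.
Clue 6: the frog owner is in house 4.
Clue 6 places the person who makes cheesecake in house 4.
House 2's pet must be turtle (nothing else left).
So house 3 gets cat for pet.
The only dessert still possible for house 1 is brownies.
Clue 2 places the rose grower in house 5.
By clue 10, the iris grower is in house 3.
That leaves poppy as the flower for house 2.
So house 4 gets daisy for flower.
So: house 1 = parrot/brownies/sunflower, house 2 = turtle/pie/poppy, house 3 = cat/donuts/iris, house 4 = frog/cheesecake/daisy, house 5 = dog/pudding/rose.

turtle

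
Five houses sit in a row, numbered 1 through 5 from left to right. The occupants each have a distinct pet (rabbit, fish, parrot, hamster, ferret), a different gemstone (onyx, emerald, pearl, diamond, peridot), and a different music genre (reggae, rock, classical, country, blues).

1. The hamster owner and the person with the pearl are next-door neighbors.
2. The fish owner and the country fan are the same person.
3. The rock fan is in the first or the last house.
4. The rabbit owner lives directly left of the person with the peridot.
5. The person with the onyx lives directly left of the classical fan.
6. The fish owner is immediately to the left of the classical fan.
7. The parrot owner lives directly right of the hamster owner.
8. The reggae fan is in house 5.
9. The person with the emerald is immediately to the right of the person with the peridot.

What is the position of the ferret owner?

From clue 8, the reggae fan must be in house 5.
House 1 music genre: only rock fits.
The fish owner is narrowed to house 2 or 3; consider each.
Placing it in house 3 leads to a contradiction, so it's in house 2.
From clue 2, the country fan must be in house 2.
By clue 6, the classical fan is in house 3.
House 4 music genre: only blues fits.
From clue 5, the person with the onyx must be in house 2.
That leaves diamond as the gemstone for house 1.
The only gemstone still possible for house 4 is peridot.
Clue 1 places the hamster owner in house 4.
From clue 4, the rabbit owner must be in house 3.
Clue 7: the parrot owner is in house 5.
By clue 9, the person with the emerald is in house 5.
The only pet still possible for house 1 is ferret.
House 3's gemstone must be pearl (nothing else left).
So: house 1 = ferret/diamond/rock, house 2 = fish/onyx/country, house 3 = rabbit/pearl/classical, house 4 = hamster/peridot/blues, house 5 = parrot/emerald/reggae.

1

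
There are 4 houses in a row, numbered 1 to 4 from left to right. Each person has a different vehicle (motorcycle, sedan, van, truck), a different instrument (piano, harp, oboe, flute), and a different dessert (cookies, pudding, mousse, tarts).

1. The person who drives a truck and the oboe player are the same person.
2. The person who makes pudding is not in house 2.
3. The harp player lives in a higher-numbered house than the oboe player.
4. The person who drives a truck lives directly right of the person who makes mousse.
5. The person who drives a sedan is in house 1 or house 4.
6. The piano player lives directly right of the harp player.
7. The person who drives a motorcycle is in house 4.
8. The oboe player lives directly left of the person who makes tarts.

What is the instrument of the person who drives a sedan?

The person who drives a motorcycle is in house 4 (clue 7).
House 1's vehicle must be sedan (nothing else left).
Clue 3: the harp player is in house 3.
From clue 3, the oboe player must be in house 2.
By clue 6, the piano player is in house 4.
Clue 8 places the person who makes tarts in house 3.
House 1's instrument must be flute (nothing else left).
The person who drives a truck is in house 2 (clue 1).
Clue 4 places the person who makes mousse in house 1.
House 3 vehicle: only van fits.
House 2's dessert must be cookies (nothing else left).
The only dessert still possible for house 4 is pudding.
So: house 1 = sedan/flute/mousse, house 2 = truck/oboe/cookies, house 3 = van/harp/tarts, house 4 = motorcycle/piano/pudding.

flute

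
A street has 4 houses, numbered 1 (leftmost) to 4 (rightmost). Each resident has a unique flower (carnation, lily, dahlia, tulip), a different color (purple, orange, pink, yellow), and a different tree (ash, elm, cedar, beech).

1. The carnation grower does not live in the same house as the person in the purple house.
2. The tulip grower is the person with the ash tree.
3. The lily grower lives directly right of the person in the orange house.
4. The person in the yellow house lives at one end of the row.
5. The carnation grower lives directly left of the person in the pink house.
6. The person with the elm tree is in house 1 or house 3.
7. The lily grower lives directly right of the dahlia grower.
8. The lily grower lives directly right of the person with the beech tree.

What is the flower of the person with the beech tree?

The person in the yellow house is narrowed to house 1 or 4; consider each.
Placing it in house 4 leads to a contradiction, so it's in house 1.
The dahlia grower is narrowed to house 2 or 3; consider each.
Placing it in house 2 leads to a contradiction, so it's in house 3.
By clue 7, the lily grower is in house 4.
From clue 8, the person with the beech tree must be in house 3.
Clue 3: the person in the orange house is in house 3.
That leaves pink as the color for house 2.
That leaves purple as the color for house 4.
So house 1 gets elm for tree.
That leaves cedar as the tree for house 4.
The tulip grower is in house 2 (clue 2).
By clue 5, the carnation grower is in house 1.
So house 2 gets ash for tree.
So: house 1 = carnation/yellow/elm, house 2 = tulip/pink/ash, house 3 = dahlia/orange/beech, house 4 = lily/purple/cedar.

dahlia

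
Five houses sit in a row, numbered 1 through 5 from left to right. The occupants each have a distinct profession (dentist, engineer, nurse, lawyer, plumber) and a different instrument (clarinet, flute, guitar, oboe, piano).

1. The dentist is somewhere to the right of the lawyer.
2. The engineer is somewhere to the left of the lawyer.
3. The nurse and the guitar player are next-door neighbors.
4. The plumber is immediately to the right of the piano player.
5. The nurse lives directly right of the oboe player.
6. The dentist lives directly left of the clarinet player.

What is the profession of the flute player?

House 1's profession must be engineer (nothing else left).
The dentist is narrowed to house 3 or 4; consider each.
Placing it in house 3 leads to a contradiction, so it's in house 4.
Clue 6: the clarinet player is in house 5.
The lawyer is narrowed to house 2 or 3; consider each.
Placing it in house 2 leads to a contradiction, so it's in house 3.
The only instrument still possible for house 2 is flute.
House 3 instrument: only guitar fits.
Clue 3: the nurse is in house 2.
Clue 5: the oboe player is in house 1.
The only profession still possible for house 5 is plumber.
House 4's instrument must be piano (nothing else left).
So: house 1 = engineer/oboe, house 2 = nurse/flute, house 3 = lawyer/guitar, house 4 = dentist/piano, house 5 = plumber/clarinet.

nurse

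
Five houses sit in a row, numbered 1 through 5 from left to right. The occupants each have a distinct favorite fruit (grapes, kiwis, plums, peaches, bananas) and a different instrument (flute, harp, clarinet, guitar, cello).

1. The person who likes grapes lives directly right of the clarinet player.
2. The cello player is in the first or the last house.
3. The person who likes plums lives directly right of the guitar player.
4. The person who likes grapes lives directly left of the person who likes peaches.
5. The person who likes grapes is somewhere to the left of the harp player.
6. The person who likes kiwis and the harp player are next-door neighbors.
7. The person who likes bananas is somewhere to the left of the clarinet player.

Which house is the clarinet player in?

House 1's favorite fruit must be bananas (nothing else left).
So house 2 gets plums for favorite fruit.
Clue 3 places the guitar player in house 1.
So house 5 gets cello for instrument.
The person who likes grapes is in house 3 (clue 5).
The only favorite fruit still possible for house 4 is peaches.
The only favorite fruit still possible for house 5 is kiwis.
That leaves harp as the instrument for house 4.
The clarinet player is in house 2 (clue 1).
So house 3 gets flute for instrument.
So: house 1 = bananas/guitar, house 2 = plums/clarinet, house 3 = grapes/flute, house 4 = peaches/harp, house 5 = kiwis/cello.

2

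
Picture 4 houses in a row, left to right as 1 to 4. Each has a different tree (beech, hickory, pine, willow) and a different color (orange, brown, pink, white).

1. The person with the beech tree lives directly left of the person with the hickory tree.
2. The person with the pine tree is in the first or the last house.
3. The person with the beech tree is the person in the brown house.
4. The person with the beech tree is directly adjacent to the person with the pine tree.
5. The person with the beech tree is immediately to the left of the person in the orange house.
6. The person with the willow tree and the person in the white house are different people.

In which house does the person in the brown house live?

2

The person with the beech tree is narrowed to house 2 or 3; consider each.
Placing it in house 3 leads to a contradiction, so it's in house 2.
Clue 1: the person with the hickory tree is in house 3.
From clue 3, the person in the brown house must be in house 2.
The person with the pine tree is in house 1 (clue 4).
Clue 5 places the person in the orange house in house 3.
So house 4 gets willow for tree.
From clue 6, the person in the white house must be in house 1.
So house 4 gets pink for color.
So: house 1 = pine/white, house 2 = beech/brown, house 3 = hickory/orange, house 4 = willow/pink.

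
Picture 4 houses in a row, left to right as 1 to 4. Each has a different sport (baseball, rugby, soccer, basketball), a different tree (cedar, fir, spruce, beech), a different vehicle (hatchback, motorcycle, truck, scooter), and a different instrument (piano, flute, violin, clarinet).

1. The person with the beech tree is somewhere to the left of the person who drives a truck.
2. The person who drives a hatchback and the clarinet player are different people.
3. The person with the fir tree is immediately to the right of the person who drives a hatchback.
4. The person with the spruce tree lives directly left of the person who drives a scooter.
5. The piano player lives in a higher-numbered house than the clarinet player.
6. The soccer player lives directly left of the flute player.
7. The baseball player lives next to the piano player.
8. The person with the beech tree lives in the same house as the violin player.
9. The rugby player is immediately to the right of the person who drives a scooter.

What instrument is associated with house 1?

The rugby player is narrowed to house 3 or 4; consider each.
Placing it in house 3 leads to a contradiction, so it's in house 4.
Clue 9: the person who drives a scooter is in house 3.
From clue 4, the person with the spruce tree must be in house 2.
So house 4 gets cedar for tree.
From clue 3, the person who drives a hatchback must be in house 2.
The only tree still possible for house 1 is beech.
House 3 tree: only fir fits.
So house 1 gets motorcycle for vehicle.
House 4's vehicle must be truck (nothing else left).
Clue 8 places the violin player in house 1.
House 3 instrument: only clarinet fits.
Clue 5 places the piano player in house 4.
Clue 7: the baseball player is in house 3.
So house 1 gets soccer for sport.
House 2's sport must be basketball (nothing else left).
House 2's instrument must be flute (nothing else left).
So: house 1 = soccer/beech/motorcycle/violin, house 2 = basketball/spruce/hatchback/flute, house 3 = baseball/fir/scooter/clarinet, house 4 = rugby/cedar/truck/piano.

violin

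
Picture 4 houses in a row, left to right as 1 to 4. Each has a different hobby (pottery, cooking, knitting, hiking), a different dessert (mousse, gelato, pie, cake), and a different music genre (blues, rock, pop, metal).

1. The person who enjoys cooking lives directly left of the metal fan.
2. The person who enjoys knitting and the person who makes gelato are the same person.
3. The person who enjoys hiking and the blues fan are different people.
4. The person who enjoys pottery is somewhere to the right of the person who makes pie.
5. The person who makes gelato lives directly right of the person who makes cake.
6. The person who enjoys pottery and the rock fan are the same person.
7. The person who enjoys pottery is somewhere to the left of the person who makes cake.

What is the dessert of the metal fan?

gelato

Clue 7: the person who enjoys pottery is in house 2.
Clue 7 places the person who makes cake in house 3.
By clue 2, the person who enjoys knitting is in house 4.
Clue 2 places the person who makes gelato in house 4.
Clue 4 places the person who makes pie in house 1.
By clue 6, the rock fan is in house 2.
So house 2 gets mousse for dessert.
The only music genre still possible for house 4 is metal.
By clue 1, the person who enjoys cooking is in house 3.
House 1's hobby must be hiking (nothing else left).
By clue 3, the blues fan is in house 3.
So house 1 gets pop for music genre.
So: house 1 = hiking/pie/pop, house 2 = pottery/mousse/rock, house 3 = cooking/cake/blues, house 4 = knitting/gelato/metal.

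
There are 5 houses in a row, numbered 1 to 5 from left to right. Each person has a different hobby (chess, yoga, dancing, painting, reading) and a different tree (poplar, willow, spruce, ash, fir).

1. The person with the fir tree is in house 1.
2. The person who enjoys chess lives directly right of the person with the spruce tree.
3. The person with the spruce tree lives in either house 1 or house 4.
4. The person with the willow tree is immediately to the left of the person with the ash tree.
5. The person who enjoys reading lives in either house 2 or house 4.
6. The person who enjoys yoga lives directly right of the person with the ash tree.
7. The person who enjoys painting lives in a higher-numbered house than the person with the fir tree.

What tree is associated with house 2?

From clue 1, the person with the fir tree must be in house 1.
That leaves dancing as the hobby for house 1.
House 5 tree: only poplar fits.
Clue 2 places the person who enjoys chess in house 5.
House 2 hobby: only reading fits.
So house 3 gets painting for hobby.
So house 4 gets yoga for hobby.
House 2's tree must be willow (nothing else left).
The only tree still possible for house 3 is ash.
So house 4 gets spruce for tree.
So: house 1 = dancing/fir, house 2 = reading/willow, house 3 = painting/ash, house 4 = yoga/spruce, house 5 = chess/poplar.

willow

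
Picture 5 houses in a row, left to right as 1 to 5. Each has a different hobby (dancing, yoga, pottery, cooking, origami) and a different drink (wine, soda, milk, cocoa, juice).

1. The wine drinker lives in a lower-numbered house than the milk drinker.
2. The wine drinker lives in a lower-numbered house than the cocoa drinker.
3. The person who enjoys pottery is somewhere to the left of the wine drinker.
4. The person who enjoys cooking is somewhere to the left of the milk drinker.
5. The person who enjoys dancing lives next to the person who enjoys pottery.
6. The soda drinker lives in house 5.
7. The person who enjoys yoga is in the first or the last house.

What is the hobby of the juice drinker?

pottery

Clue 6: the soda drinker is in house 5.
House 1 drink: only juice fits.
House 4 hobby: only origami fits.
House 5 hobby: only yoga fits.
The only drink still possible for house 2 is wine.
From clue 3, the person who enjoys pottery must be in house 1.
From clue 5, the person who enjoys dancing must be in house 2.
So house 3 gets cooking for hobby.
By clue 4, the milk drinker is in house 4.
So house 3 gets cocoa for drink.
So: house 1 = pottery/juice, house 2 = dancing/wine, house 3 = cooking/cocoa, house 4 = origami/milk, house 5 = yoga/soda.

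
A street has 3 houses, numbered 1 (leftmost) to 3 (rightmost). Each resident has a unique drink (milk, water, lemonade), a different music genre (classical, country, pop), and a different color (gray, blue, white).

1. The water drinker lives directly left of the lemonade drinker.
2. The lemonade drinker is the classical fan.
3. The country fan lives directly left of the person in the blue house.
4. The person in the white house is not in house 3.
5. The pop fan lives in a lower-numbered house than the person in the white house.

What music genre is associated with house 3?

From clue 5, the pop fan must be in house 1.
Clue 5: the person in the white house is in house 2.
House 3's music genre must be classical (nothing else left).
House 1's color must be gray (nothing else left).
The only color still possible for house 3 is blue.
From clue 2, the lemonade drinker must be in house 3.
That leaves country as the music genre for house 2.
From clue 1, the water drinker must be in house 2.
The only drink still possible for house 1 is milk.
So: house 1 = milk/pop/gray, house 2 = water/country/white, house 3 = lemonade/classical/blue.

classical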